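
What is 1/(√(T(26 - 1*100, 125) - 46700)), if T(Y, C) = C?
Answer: -I*√23/1035 ≈ -0.0046337*I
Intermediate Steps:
1/(√(T(26 - 1*100, 125) - 46700)) = 1/(√(125 - 46700)) = 1/(√(-46575)) = 1/(45*I*√23) = -I*√23/1035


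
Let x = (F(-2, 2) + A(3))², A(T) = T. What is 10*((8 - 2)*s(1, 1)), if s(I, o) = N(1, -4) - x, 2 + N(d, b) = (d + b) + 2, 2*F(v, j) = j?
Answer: -1140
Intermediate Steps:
F(v, j) = j/2
N(d, b) = b + d (N(d, b) = -2 + ((d + b) + 2) = -2 + ((b + d) + 2) = -2 + (2 + b + d) = b + d)
x = 16 (x = ((½)*2 + 3)² = (1 + 3)² = 4² = 16)
s(I, o) = -19 (s(I, o) = (-4 + 1) - 1*16 = -3 - 16 = -19)
10*((8 - 2)*s(1, 1)) = 10*((8 - 2)*(-19)) = 10*(6*(-19)) = 10*(-114) = -1140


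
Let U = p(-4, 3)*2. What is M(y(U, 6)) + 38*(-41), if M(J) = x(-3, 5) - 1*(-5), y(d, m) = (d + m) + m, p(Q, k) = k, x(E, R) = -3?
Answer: -1556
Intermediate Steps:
U = 6 (U = 3*2 = 6)
y(d, m) = d + 2*m
M(J) = 2 (M(J) = -3 - 1*(-5) = -3 + 5 = 2)
M(y(U, 6)) + 38*(-41) = 2 + 38*(-41) = 2 - 1558 = -1556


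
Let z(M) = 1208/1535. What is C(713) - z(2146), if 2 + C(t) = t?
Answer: 1090177/1535 ≈ 710.21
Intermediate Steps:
C(t) = -2 + t
z(M) = 1208/1535 (z(M) = 1208*(1/1535) = 1208/1535)
C(713) - z(2146) = (-2 + 713) - 1*1208/1535 = 711 - 1208/1535 = 1090177/1535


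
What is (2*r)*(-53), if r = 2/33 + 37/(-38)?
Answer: 60685/627 ≈ 96.786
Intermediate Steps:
r = -1145/1254 (r = 2*(1/33) + 37*(-1/38) = 2/33 - 37/38 = -1145/1254 ≈ -0.91308)
(2*r)*(-53) = (2*(-1145/1254))*(-53) = -1145/627*(-53) = 60685/627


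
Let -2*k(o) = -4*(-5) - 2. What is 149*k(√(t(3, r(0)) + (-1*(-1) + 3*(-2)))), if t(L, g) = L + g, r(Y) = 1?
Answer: -1341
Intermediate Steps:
k(o) = -9 (k(o) = -(-4*(-5) - 2)/2 = -(20 - 2)/2 = -½*18 = -9)
149*k(√(t(3, r(0)) + (-1*(-1) + 3*(-2)))) = 149*(-9) = -1341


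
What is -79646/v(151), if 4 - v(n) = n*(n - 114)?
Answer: 79646/5583 ≈ 14.266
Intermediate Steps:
v(n) = 4 - n*(-114 + n) (v(n) = 4 - n*(n - 114) = 4 - n*(-114 + n))
-79646/v(151) = -79646/(4 - 1*151**2 + 114*151) = -79646/(4 - 1*22801 + 17214) = -79646/(4 - 22801 + 17214) = -79646/(-5583) = -79646*(-1/5583) = 79646/5583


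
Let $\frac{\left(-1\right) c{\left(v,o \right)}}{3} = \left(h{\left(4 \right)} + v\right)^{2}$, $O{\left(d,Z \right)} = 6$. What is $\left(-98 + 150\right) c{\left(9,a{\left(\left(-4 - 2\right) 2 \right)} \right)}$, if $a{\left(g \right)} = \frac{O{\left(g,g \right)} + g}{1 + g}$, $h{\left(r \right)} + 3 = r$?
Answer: $-15600$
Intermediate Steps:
$h{\left(r \right)} = -3 + r$
$a{\left(g \right)} = \frac{6 + g}{1 + g}$
$c{\left(v,o \right)} = - 3 \left(1 + v\right)^{2}$ ($c{\left(v,o \right)} = - 3 \left(\left(-3 + 4\right) + v\right)^{2} = - 3 \left(1 + v\right)^{2}$)
$\left(-98 + 150\right) c{\left(9,a{\left(\left(-4 - 2\right) 2 \right)} \right)} = \left(-98 + 150\right) \left(- 3 \left(1 + 9\right)^{2}\right) = 52 \left(- 3 \cdot 10^{2}\right) = 52 \left(\left(-3\right) 100\right) = 52 \left(-300\right) = -15600$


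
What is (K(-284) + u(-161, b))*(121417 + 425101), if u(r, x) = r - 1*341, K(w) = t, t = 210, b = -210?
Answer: -159583256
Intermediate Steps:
K(w) = 210
u(r, x) = -341 + r (u(r, x) = r - 341 = -341 + r)
(K(-284) + u(-161, b))*(121417 + 425101) = (210 + (-341 - 161))*(121417 + 425101) = (210 - 502)*546518 = -292*546518 = -159583256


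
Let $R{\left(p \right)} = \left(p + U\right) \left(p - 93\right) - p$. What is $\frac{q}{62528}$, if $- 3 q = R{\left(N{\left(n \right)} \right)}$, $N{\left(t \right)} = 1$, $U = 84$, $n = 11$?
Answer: $\frac{2607}{62528} \approx 0.041693$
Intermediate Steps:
$R{\left(p \right)} = - p + \left(-93 + p\right) \left(84 + p\right)$ ($R{\left(p \right)} = \left(p + 84\right) \left(p - 93\right) - p = \left(84 + p\right) \left(-93 + p\right) - p = \left(-93 + p\right) \left(84 + p\right) - p = - p + \left(-93 + p\right) \left(84 + p\right)$)
$q = 2607$ ($q = - \frac{-7812 + 1^{2} - 10}{3} = - \frac{-7812 + 1 - 10}{3} = \left(- \frac{1}{3}\right) \left(-7821\right) = 2607$)
$\frac{q}{62528} = \frac{2607}{62528}$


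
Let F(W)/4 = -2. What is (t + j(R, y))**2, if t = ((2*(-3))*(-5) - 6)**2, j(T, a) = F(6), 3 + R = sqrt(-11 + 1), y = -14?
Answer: 322624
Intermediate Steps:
F(W) = -8 (F(W) = 4*(-2) = -8)
R = -3 + I*sqrt(10) (R = -3 + sqrt(-11 + 1) = -3 + sqrt(-10) = -3 + I*sqrt(10) ≈ -3.0 + 3.1623*I)
j(T, a) = -8
t = 576 (t = (-6*(-5) - 6)**2 = (30 - 6)**2 = 24**2 = 576)
(t + j(R, y))**2 = (576 - 8)**2 = 568**2 = 322624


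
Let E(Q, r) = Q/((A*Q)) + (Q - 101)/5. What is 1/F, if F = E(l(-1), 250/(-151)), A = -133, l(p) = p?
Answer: -665/13571 ≈ -0.049002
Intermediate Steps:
E(Q, r) = -13438/665 + Q/5 (E(Q, r) = Q/((-133*Q)) + (Q - 101)/5 = Q*(-1/(133*Q)) + (-101 + Q)*(⅕) = -1/133 + (-101/5 + Q/5) = -13438/665 + Q/5)
F = -13571/665 (F = -13438/665 + (⅕)*(-1) = -13438/665 - ⅕ = -13571/665 ≈ -20.408)
1/F = 1/(-13571/665) = -665/13571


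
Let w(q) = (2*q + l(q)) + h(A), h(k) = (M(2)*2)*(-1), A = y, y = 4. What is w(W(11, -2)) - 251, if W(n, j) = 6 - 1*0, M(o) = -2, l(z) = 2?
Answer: -233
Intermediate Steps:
A = 4
W(n, j) = 6 (W(n, j) = 6 + 0 = 6)
h(k) = 4 (h(k) = -2*2*(-1) = -4*(-1) = 4)
w(q) = 6 + 2*q (w(q) = (2*q + 2) + 4 = (2 + 2*q) + 4 = 6 + 2*q)
w(W(11, -2)) - 251 = (6 + 2*6) - 251 = (6 + 12) - 251 = 18 - 251 = -233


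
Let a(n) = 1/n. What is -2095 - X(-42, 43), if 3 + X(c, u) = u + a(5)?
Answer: -10676/5 ≈ -2135.2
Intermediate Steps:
a(n) = 1/n
X(c, u) = -14/5 + u (X(c, u) = -3 + (u + 1/5) = -3 + (u + ⅕) = -3 + (⅕ + u) = -14/5 + u)
-2095 - X(-42, 43) = -2095 - (-14/5 + 43) = -2095 - 1*201/5 = -2095 - 201/5 = -10676/5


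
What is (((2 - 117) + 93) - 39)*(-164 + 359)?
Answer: -11895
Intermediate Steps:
(((2 - 117) + 93) - 39)*(-164 + 359) = ((-115 + 93) - 39)*195 = (-22 - 39)*195 = -61*195 = -11895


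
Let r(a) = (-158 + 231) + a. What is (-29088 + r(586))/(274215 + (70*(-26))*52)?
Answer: -28429/179575 ≈ -0.15831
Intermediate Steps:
r(a) = 73 + a
(-29088 + r(586))/(274215 + (70*(-26))*52) = (-29088 + (73 + 586))/(274215 + (70*(-26))*52) = (-29088 + 659)/(274215 - 1820*52) = -28429/(274215 - 94640) = -28429/179575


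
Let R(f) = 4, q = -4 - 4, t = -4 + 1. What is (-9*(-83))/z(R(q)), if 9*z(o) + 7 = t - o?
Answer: -6723/14 ≈ -480.21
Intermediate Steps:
t = -3
q = -8
z(o) = -10/9 - o/9 (z(o) = -7/9 + (-3 - o)/9 = -7/9 + (-⅓ - o/9) = -10/9 - o/9)
(-9*(-83))/z(R(q)) = (-9*(-83))/(-10/9 - ⅑*4) = 747/(-10/9 - 4/9) = 747/(-14/9) = 747*(-9/14) = -6723/14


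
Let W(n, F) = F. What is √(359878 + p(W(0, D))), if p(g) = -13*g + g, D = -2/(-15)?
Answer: √8996910/5 ≈ 599.90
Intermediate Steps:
D = 2/15 (D = -2*(-1/15) = 2/15 ≈ 0.13333)
p(g) = -12*g
√(359878 + p(W(0, D))) = √(359878 - 12*2/15) = √(359878 - 8/5) = √(1799382/5) = √8996910/5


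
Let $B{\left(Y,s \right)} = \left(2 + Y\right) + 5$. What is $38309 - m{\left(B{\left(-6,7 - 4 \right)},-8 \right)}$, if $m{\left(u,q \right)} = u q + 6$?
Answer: $38311$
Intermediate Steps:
$B{\left(Y,s \right)} = 7 + Y$
$m{\left(u,q \right)} = 6 + q u$ ($m{\left(u,q \right)} = q u + 6 = 6 + q u$)
$38309 - m{\left(B{\left(-6,7 - 4 \right)},-8 \right)} = 38309 - \left(6 - 8 \left(7 - 6\right)\right) = 38309 - \left(6 - 8\right) = 38309 - -2 = 38309 + 2 = 38311$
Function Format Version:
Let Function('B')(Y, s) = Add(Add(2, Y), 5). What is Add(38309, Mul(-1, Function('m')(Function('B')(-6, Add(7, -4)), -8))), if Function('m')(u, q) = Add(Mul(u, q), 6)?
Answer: 38311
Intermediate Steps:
Function('B')(Y, s) = Add(7, Y)
Function('m')(u, q) = Add(6, Mul(q, u)) (Function('m')(u, q) = Add(Mul(q, u), 6) = Add(6, Mul(q, u)))
Add(38309, Mul(-1, Function('m')(Function('B')(-6, Add(7, -4)), -8))) = Add(38309, Mul(-1, Add(6, Mul(-8, Add(7, -6))))) = Add(38309, Mul(-1, Add(6, Mul(-8, 1)))) = Add(38309, Mul(-1, Add(6, -8))) = Add(38309, Mul(-1, -2)) = Add(38309, 2) = 38311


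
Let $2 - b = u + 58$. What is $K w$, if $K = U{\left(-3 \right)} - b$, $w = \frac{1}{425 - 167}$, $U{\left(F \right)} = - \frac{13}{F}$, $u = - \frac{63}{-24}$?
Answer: $\frac{1511}{6192} \approx 0.24402$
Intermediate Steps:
$u = \frac{21}{8}$ ($u = \left(-63\right) \left(- \frac{1}{24}\right) = \frac{21}{8} \approx 2.625$)
$b = - \frac{469}{8}$ ($b = 2 - \left(\frac{21}{8} + 58\right) = 2 - \frac{485}{8} = - \frac{469}{8} \approx -58.625$)
$w = \frac{1}{258} \approx 0.003876$
$K = \frac{1511}{24}$ ($K = - \frac{13}{-3} - - \frac{469}{8} = \left(-13\right) \left(- \frac{1}{3}\right) + \frac{469}{8} = \frac{13}{3} + \frac{469}{8} = \frac{1511}{24} \approx 62.958$)
$K w = \frac{1511}{24} \cdot \frac{1}{258} = \frac{1511}{6192}$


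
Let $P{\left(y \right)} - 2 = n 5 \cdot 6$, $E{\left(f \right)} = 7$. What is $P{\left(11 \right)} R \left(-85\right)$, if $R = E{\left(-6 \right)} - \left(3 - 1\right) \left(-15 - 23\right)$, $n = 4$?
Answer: $-860710$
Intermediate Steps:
$P{\left(y \right)} = 122$ ($P{\left(y \right)} = 2 + 4 \cdot 5 \cdot 6 = 2 + 4 \cdot 30 = 2 + 120 = 122$)
$R = 83$ ($R = 7 - \left(3 - 1\right) \left(-15 - 23\right) = 7 - 2 \left(-38\right) = 7 - -76 = 7 + 76 = 83$)
$P{\left(11 \right)} R \left(-85\right) = 122 \cdot 83 \left(-85\right) = 10126 \left(-85\right) = -860710$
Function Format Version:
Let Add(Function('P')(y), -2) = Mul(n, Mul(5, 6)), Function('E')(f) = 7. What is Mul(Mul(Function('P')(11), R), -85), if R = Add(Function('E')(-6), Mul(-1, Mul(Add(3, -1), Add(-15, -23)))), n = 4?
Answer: -860710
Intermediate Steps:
Function('P')(y) = 122 (Function('P')(y) = Add(2, Mul(4, Mul(5, 6))) = Add(2, Mul(4, 30)) = Add(2, 120) = 122)
R = 83 (R = Add(7, Mul(-1, Mul(Add(3, -1), Add(-15, -23)))) = Add(7, Mul(-1, Mul(2, -38))) = Add(7, Mul(-1, -76)) = Add(7, 76) = 83)
Mul(Mul(Function('P')(11), R), -85) = Mul(Mul(122, 83), -85) = Mul(10126, -85) = -860710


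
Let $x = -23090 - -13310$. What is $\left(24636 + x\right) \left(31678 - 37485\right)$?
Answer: $-86268792$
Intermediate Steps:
$x = -9780$ ($x = -23090 + 13310 = -9780$)
$\left(24636 + x\right) \left(31678 - 37485\right) = \left(24636 - 9780\right) \left(31678 - 37485\right) = 14856 \left(-5807\right) = -86268792$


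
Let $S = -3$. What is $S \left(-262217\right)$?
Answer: $786651$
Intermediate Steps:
$S \left(-262217\right) = \left(-3\right) \left(-262217\right) = 786651$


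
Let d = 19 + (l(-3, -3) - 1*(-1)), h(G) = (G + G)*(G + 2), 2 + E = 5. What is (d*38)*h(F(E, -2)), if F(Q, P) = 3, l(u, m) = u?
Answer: 19380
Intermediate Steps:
E = 3 (E = -2 + 5 = 3)
h(G) = 2*G*(2 + G) (h(G) = (2*G)*(2 + G) = 2*G*(2 + G))
d = 17 (d = 19 + (-3 - 1*(-1)) = 19 + (-3 + 1) = 19 - 2 = 17)
(d*38)*h(F(E, -2)) = (17*38)*(2*3*(2 + 3)) = 646*(2*3*5) = 646*30 = 19380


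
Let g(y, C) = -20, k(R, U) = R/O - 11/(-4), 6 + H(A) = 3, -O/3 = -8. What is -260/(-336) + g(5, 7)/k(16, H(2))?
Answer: -17495/3444 ≈ -5.0798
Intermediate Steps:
O = 24 (O = -3*(-8) = 24)
H(A) = -3 (H(A) = -6 + 3 = -3)
k(R, U) = 11/4 + R/24 (k(R, U) = R/24 - 11/(-4) = R*(1/24) - 11*(-¼) = R/24 + 11/4 = 11/4 + R/24)
-260/(-336) + g(5, 7)/k(16, H(2)) = -260/(-336) - 20/(11/4 + (1/24)*16) = -260*(-1/336) - 20/(11/4 + ⅔) = 65/84 - 20/41/12 = 65/84 - 20*12/41 = 65/84 - 240/41 = -17495/3444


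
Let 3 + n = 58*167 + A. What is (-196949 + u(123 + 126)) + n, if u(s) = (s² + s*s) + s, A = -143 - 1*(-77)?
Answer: -63081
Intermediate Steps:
A = -66 (A = -143 + 77 = -66)
u(s) = s + 2*s² (u(s) = (s² + s²) + s = 2*s² + s = s + 2*s²)
n = 9617 (n = -3 + (58*167 - 66) = -3 + (9686 - 66) = -3 + 9620 = 9617)
(-196949 + u(123 + 126)) + n = (-196949 + (123 + 126)*(1 + 2*(123 + 126))) + 9617 = (-196949 + 249*(1 + 2*249)) + 9617 = (-196949 + 249*(1 + 498)) + 9617 = (-196949 + 249*499) + 9617 = (-196949 + 124251) + 9617 = -72698 + 9617 = -63081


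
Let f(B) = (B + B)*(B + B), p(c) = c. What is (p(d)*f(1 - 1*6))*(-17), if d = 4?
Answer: -6800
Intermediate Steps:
f(B) = 4*B² (f(B) = (2*B)*(2*B) = 4*B²)
(p(d)*f(1 - 1*6))*(-17) = (4*(4*(1 - 1*6)²))*(-17) = (4*(4*(1 - 6)²))*(-17) = (4*(4*(-5)²))*(-17) = (4*(4*25))*(-17) = (4*100)*(-17) = 400*(-17) = -6800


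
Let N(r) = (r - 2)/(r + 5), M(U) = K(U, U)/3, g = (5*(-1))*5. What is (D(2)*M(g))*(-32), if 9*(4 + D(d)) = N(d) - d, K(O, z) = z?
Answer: -30400/27 ≈ -1125.9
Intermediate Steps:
g = -25 (g = -5*5 = -25)
M(U) = U/3
N(r) = (-2 + r)/(5 + r)
D(d) = -4 - d/9 + (-2 + d)/(9*(5 + d)) (D(d) = -4 + ((-2 + d)/(5 + d) - d)/9 = -4 + (-d + (-2 + d)/(5 + d))/9 = -4 + (-d/9 + (-2 + d)/(9*(5 + d))) = -4 - d/9 + (-2 + d)/(9*(5 + d)))
(D(2)*M(g))*(-32) = (((-182 - 1*2² - 40*2)/(9*(5 + 2)))*((⅓)*(-25)))*(-32) = (((⅑)*(-182 - 1*4 - 80)/7)*(-25/3))*(-32) = (((⅑)*(⅐)*(-182 - 4 - 80))*(-25/3))*(-32) = (((⅑)*(⅐)*(-266))*(-25/3))*(-32) = -38/9*(-25/3)*(-32) = (950/27)*(-32) = -30400/27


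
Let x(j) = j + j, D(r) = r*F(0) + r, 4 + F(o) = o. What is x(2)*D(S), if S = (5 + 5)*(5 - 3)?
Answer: -240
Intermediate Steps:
F(o) = -4 + o
S = 20 (S = 10*2 = 20)
D(r) = -3*r (D(r) = r*(-4 + 0) + r = r*(-4) + r = -4*r + r = -3*r)
x(j) = 2*j
x(2)*D(S) = (2*2)*(-3*20) = 4*(-60) = -240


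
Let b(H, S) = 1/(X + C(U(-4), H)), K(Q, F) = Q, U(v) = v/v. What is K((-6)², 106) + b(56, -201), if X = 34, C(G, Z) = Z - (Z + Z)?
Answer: 791/22 ≈ 35.955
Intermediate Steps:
U(v) = 1
C(G, Z) = -Z (C(G, Z) = Z - 2*Z = -Z)
b(H, S) = 1/(34 - H)
K((-6)², 106) + b(56, -201) = (-6)² - 1/(-34 + 56) = 36 - 1/22 = 791/22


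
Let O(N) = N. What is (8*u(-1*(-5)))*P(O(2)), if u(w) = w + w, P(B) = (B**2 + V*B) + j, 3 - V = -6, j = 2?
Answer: 1920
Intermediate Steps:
V = 9 (V = 3 - 1*(-6) = 3 + 6 = 9)
P(B) = 2 + B**2 + 9*B (P(B) = (B**2 + 9*B) + 2 = 2 + B**2 + 9*B)
u(w) = 2*w
(8*u(-1*(-5)))*P(O(2)) = (8*(2*(-1*(-5))))*(2 + 2**2 + 9*2) = (8*(2*5))*(2 + 4 + 18) = (8*10)*24 = 80*24 = 1920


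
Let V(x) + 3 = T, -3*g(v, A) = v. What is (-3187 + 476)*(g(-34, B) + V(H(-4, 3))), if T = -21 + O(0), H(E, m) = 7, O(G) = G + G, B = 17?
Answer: 103018/3 ≈ 34339.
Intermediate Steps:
g(v, A) = -v/3
O(G) = 2*G
T = -21 (T = -21 + 2*0 = -21 + 0 = -21)
V(x) = -24 (V(x) = -3 - 21 = -24)
(-3187 + 476)*(g(-34, B) + V(H(-4, 3))) = (-3187 + 476)*(-1/3*(-34) - 24) = -2711*(34/3 - 24) = -2711*(-38/3) = 103018/3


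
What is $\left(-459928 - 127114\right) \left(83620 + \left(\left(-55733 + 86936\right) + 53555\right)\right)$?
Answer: $-98844957876$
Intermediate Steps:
$\left(-459928 - 127114\right) \left(83620 + \left(\left(-55733 + 86936\right) + 53555\right)\right) = - 587042 \left(83620 + \left(31203 + 53555\right)\right) = - 587042 \left(83620 + 84758\right) = \left(-587042\right) 168378 = -98844957876$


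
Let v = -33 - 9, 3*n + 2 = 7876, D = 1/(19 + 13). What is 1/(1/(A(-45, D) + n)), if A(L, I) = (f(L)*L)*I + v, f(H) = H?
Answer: 254011/96 ≈ 2645.9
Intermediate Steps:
D = 1/32 ≈ 0.031250
n = 7874/3 (n = -⅔ + (⅓)*7876 = -⅔ + 7876/3 = 7874/3 ≈ 2624.7)
v = -42
A(L, I) = -42 + I*L² (A(L, I) = (L*L)*I - 42 = L²*I - 42 = I*L² - 42 = -42 + I*L²)
1/(1/(A(-45, D) + n)) = 1/(1/((-42 + (1/32)*(-45)²) + 7874/3)) = 1/(1/((-42 + (1/32)*2025) + 7874/3)) = 1/(1/((-42 + 2025/32) + 7874/3)) = 1/(1/(681/32 + 7874/3)) = 1/(1/(254011/96)) = 1/(96/254011) = 254011/96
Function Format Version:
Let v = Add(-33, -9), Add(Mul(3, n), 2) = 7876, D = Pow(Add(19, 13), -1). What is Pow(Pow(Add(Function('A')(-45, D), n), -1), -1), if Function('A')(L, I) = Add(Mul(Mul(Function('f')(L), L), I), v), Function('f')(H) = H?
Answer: Rational(254011, 96) ≈ 2645.9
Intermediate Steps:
D = Rational(1, 32) (D = Pow(32, -1) = Rational(1, 32) ≈ 0.031250)
n = Rational(7874, 3) (n = Add(Rational(-2, 3), Mul(Rational(1, 3), 7876)) = Add(Rational(-2, 3), Rational(7876, 3)) = Rational(7874, 3) ≈ 2624.7)
v = -42
Function('A')(L, I) = Add(-42, Mul(I, Pow(L, 2))) (Function('A')(L, I) = Add(Mul(Mul(L, L), I), -42) = Add(Mul(Pow(L, 2), I), -42) = Add(Mul(I, Pow(L, 2)), -42) = Add(-42, Mul(I, Pow(L, 2))))
Pow(Pow(Add(Function('A')(-45, D), n), -1), -1) = Pow(Pow(Add(Add(-42, Mul(Rational(1, 32), Pow(-45, 2))), Rational(7874, 3)), -1), -1) = Pow(Pow(Add(Add(-42, Mul(Rational(1, 32), 2025)), Rational(7874, 3)), -1), -1) = Pow(Pow(Add(Add(-42, Rational(2025, 32)), Rational(7874, 3)), -1), -1) = Pow(Pow(Add(Rational(681, 32), Rational(7874, 3)), -1), -1) = Pow(Pow(Rational(254011, 96), -1), -1) = Pow(Rational(96, 254011), -1) = Rational(254011, 96)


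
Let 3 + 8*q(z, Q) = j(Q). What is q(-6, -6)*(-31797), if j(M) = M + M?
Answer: 476955/8 ≈ 59619.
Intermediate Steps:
j(M) = 2*M
q(z, Q) = -3/8 + Q/4 (q(z, Q) = -3/8 + (2*Q)/8 = -3/8 + Q/4)
q(-6, -6)*(-31797) = (-3/8 + (¼)*(-6))*(-31797) = (-3/8 - 3/2)*(-31797) = -15/8*(-31797) = 476955/8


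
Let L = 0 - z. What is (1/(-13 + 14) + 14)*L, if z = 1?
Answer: -15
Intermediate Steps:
L = -1 (L = 0 - 1*1 = 0 - 1 = -1)
(1/(-13 + 14) + 14)*L = (1/(-13 + 14) + 14)*(-1) = (1/1 + 14)*(-1) = (1 + 14)*(-1) = 15*(-1) = -15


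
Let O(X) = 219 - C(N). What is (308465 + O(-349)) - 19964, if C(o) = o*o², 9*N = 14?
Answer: 210474136/729 ≈ 2.8872e+5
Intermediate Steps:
N = 14/9 (N = (⅑)*14 = 14/9 ≈ 1.5556)
C(o) = o³
O(X) = 156907/729 (O(X) = 219 - (14/9)³ = 219 - 1*2744/729 = 219 - 2744/729 = 156907/729)
(308465 + O(-349)) - 19964 = (308465 + 156907/729) - 19964 = 225027892/729 - 19964 = 210474136/729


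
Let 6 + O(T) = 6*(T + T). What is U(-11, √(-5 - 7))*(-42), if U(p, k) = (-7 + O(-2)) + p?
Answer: 2016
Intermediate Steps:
O(T) = -6 + 12*T (O(T) = -6 + 6*(T + T) = -6 + 6*(2*T) = -6 + 12*T)
U(p, k) = -37 + p (U(p, k) = (-7 + (-6 + 12*(-2))) + p = (-7 + (-6 - 24)) + p = (-7 - 30) + p = -37 + p)
U(-11, √(-5 - 7))*(-42) = (-37 - 11)*(-42) = -48*(-42) = 2016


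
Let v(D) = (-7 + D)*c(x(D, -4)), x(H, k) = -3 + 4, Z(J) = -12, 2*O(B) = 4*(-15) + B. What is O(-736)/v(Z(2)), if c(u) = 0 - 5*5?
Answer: -398/475 ≈ -0.83789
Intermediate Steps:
O(B) = -30 + B/2 (O(B) = (4*(-15) + B)/2 = (-60 + B)/2 = -30 + B/2)
x(H, k) = 1
c(u) = -25 (c(u) = 0 - 25 = -25)
v(D) = 175 - 25*D (v(D) = (-7 + D)*(-25) = 175 - 25*D)
O(-736)/v(Z(2)) = (-30 + (1/2)*(-736))/(175 - 25*(-12)) = (-30 - 368)/(175 + 300) = -398/475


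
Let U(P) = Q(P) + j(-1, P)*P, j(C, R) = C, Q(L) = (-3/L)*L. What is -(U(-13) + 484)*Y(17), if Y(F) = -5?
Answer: 2470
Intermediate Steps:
Q(L) = -3
U(P) = -3 - P
-(U(-13) + 484)*Y(17) = -((-3 - 1*(-13)) + 484)*(-5) = -((-3 + 13) + 484)*(-5) = -(10 + 484)*(-5) = -494*(-5) = -1*(-2470) = 2470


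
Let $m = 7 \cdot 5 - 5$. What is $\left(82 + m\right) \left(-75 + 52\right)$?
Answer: $-2576$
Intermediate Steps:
$m = 30$ ($m = 35 - 5 = 30$)
$\left(82 + m\right) \left(-75 + 52\right) = \left(82 + 30\right) \left(-75 + 52\right) = 112 \left(-23\right) = -2576$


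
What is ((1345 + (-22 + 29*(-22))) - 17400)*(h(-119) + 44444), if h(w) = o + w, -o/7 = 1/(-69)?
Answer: -51121690880/69 ≈ -7.4089e+8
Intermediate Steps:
o = 7/69 (o = -7/(-69) = -7*(-1/69) = 7/69 ≈ 0.10145)
h(w) = 7/69 + w
((1345 + (-22 + 29*(-22))) - 17400)*(h(-119) + 44444) = ((1345 + (-22 + 29*(-22))) - 17400)*((7/69 - 119) + 44444) = ((1345 + (-22 - 638)) - 17400)*(-8204/69 + 44444) = ((1345 - 660) - 17400)*(3058432/69) = (685 - 17400)*(3058432/69) = -16715*3058432/69 = -51121690880/69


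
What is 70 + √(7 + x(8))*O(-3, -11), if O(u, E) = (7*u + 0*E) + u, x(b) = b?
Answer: 70 - 24*√15 ≈ -22.952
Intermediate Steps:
O(u, E) = 8*u (O(u, E) = (7*u + 0) + u = 7*u + u = 8*u)
70 + √(7 + x(8))*O(-3, -11) = 70 + √(7 + 8)*(8*(-3)) = 70 + √15*(-24) = 70 - 24*√15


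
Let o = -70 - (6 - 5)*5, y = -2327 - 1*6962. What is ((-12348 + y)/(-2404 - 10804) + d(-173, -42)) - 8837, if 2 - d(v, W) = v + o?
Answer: -113395459/13208 ≈ -8585.4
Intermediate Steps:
y = -9289 (y = -2327 - 6962 = -9289)
o = -75 (o = -70 - 5 = -75)
d(v, W) = 77 - v (d(v, W) = 2 - (v - 75) = 2 - (-75 + v) = 2 + (75 - v) = 77 - v)
((-12348 + y)/(-2404 - 10804) + d(-173, -42)) - 8837 = ((-12348 - 9289)/(-2404 - 10804) + (77 - 1*(-173))) - 8837 = (-21637/(-13208) + (77 + 173)) - 8837 = (-21637*(-1/13208) + 250) - 8837 = (21637/13208 + 250) - 8837 = 3323637/13208 - 8837 = -113395459/13208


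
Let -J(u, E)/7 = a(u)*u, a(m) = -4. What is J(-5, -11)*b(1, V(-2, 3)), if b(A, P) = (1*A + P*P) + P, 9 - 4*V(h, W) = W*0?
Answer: -4655/4 ≈ -1163.8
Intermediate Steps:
J(u, E) = 28*u (J(u, E) = -(-28)*u = 28*u)
V(h, W) = 9/4 (V(h, W) = 9/4 - W*0/4 = 9/4 - ¼*0 = 9/4 + 0 = 9/4)
b(A, P) = A + P + P² (b(A, P) = (A + P²) + P = A + P + P²)
J(-5, -11)*b(1, V(-2, 3)) = (28*(-5))*(1 + 9/4 + (9/4)²) = -140*(1 + 9/4 + 81/16) = -140*133/16 = -4655/4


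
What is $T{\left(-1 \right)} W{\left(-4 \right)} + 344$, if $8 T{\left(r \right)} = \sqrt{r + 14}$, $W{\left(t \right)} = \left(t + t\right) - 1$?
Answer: $344 - \frac{9 \sqrt{13}}{8} \approx 339.94$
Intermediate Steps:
$W{\left(t \right)} = -1 + 2 t$ ($W{\left(t \right)} = 2 t - 1 = -1 + 2 t$)
$T{\left(r \right)} = \frac{\sqrt{14 + r}}{8}$ ($T{\left(r \right)} = \frac{\sqrt{r + 14}}{8} = \frac{\sqrt{14 + r}}{8}$)
$T{\left(-1 \right)} W{\left(-4 \right)} + 344 = \frac{\sqrt{14 - 1}}{8} \left(-1 + 2 \left(-4\right)\right) + 344 = \frac{\sqrt{13}}{8} \left(-1 - 8\right) + 344 = \frac{\sqrt{13}}{8} \left(-9\right) + 344 = - \frac{9 \sqrt{13}}{8} + 344 = 344 - \frac{9 \sqrt{13}}{8}$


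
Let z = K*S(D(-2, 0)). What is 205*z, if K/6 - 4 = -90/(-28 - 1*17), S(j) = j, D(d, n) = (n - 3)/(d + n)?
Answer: 11070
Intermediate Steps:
D(d, n) = (-3 + n)/(d + n)
K = 36 (K = 24 + 6*(-90/(-28 - 1*17)) = 24 + 6*(-90/(-28 - 17)) = 24 + 6*(-90/(-45)) = 24 + 6*(-90*(-1/45)) = 24 + 6*2 = 24 + 12 = 36)
z = 54 (z = 36*((-3 + 0)/(-2 + 0)) = 36*(-3/(-2)) = 36*(-1/2*(-3)) = 36*(3/2) = 54)
205*z = 205*54 = 11070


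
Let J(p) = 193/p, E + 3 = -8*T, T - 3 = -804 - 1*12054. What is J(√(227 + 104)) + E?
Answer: 102837 + 193*√331/331 ≈ 1.0285e+5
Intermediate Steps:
T = -12855 (T = 3 + (-804 - 1*12054) = 3 + (-804 - 12054) = 3 - 12858 = -12855)
E = 102837 (E = -3 - 8*(-12855) = -3 + 102840 = 102837)
J(√(227 + 104)) + E = 193/(√(227 + 104)) + 102837 = 193/(√331) + 102837 = 193*(√331/331) + 102837 = 193*√331/331 + 102837 = 102837 + 193*√331/331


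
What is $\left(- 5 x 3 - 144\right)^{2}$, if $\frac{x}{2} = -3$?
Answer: $2916$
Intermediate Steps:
$x = -6$ ($x = 2 \left(-3\right) = -6$)
$\left(- 5 x 3 - 144\right)^{2} = \left(\left(-5\right) \left(-6\right) 3 - 144\right)^{2} = \left(30 \cdot 3 - 144\right)^{2} = \left(90 - 144\right)^{2} = \left(-54\right)^{2} = 2916$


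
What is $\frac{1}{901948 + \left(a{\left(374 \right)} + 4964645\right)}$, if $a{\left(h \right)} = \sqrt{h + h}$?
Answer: $\frac{5866593}{34416913426901} - \frac{2 \sqrt{187}}{34416913426901} \approx 1.7046 \cdot 10^{-7}$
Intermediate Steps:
$a{\left(h \right)} = \sqrt{2} \sqrt{h}$ ($a{\left(h \right)} = \sqrt{2 h} = \sqrt{2} \sqrt{h}$)
$\frac{1}{901948 + \left(a{\left(374 \right)} + 4964645\right)} = \frac{1}{901948 + \left(\sqrt{2} \sqrt{374} + 4964645\right)} = \frac{1}{901948 + \left(2 \sqrt{187} + 4964645\right)} = \frac{1}{901948 + \left(4964645 + 2 \sqrt{187}\right)} = \frac{1}{5866593 + 2 \sqrt{187}}$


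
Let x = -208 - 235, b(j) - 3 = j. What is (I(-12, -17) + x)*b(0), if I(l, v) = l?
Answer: -1365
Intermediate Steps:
b(j) = 3 + j
x = -443
(I(-12, -17) + x)*b(0) = (-12 - 443)*(3 + 0) = -455*3 = -1365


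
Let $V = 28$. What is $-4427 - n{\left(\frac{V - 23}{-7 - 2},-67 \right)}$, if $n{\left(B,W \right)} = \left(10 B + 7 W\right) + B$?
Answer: $- \frac{35567}{9} \approx -3951.9$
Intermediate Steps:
$n{\left(B,W \right)} = 7 W + 11 B$ ($n{\left(B,W \right)} = \left(7 W + 10 B\right) + B = 7 W + 11 B$)
$-4427 - n{\left(\frac{V - 23}{-7 - 2},-67 \right)} = -4427 - \left(7 \left(-67\right) + 11 \frac{28 - 23}{-7 - 2}\right) = -4427 - \left(-469 + 11 \frac{5}{-9}\right) = -4427 - \left(-469 + 11 \cdot 5 \left(- \frac{1}{9}\right)\right) = -4427 - \left(-469 + 11 \left(- \frac{5}{9}\right)\right) = -4427 - \left(-469 - \frac{55}{9}\right) = -4427 - - \frac{4276}{9} = -4427 + \frac{4276}{9} = - \frac{35567}{9}$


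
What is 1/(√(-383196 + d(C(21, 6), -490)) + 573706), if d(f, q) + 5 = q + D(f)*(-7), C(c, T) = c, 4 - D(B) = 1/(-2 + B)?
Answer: 778601/446688586067 - I*√138522426/6253640204938 ≈ 1.7431e-6 - 1.882e-9*I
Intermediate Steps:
D(B) = 4 - 1/(-2 + B)
d(f, q) = -5 + q - 7*(-9 + 4*f)/(-2 + f) (d(f, q) = -5 + (q + ((-9 + 4*f)/(-2 + f))*(-7)) = -5 + (q - 7*(-9 + 4*f)/(-2 + f)) = -5 + q - 7*(-9 + 4*f)/(-2 + f))
1/(√(-383196 + d(C(21, 6), -490)) + 573706) = 1/(√(-383196 + (63 - 28*21 + (-5 - 490)*(-2 + 21))/(-2 + 21)) + 573706) = 1/(√(-383196 + (63 - 588 - 495*19)/19) + 573706) = 1/(√(-383196 + (63 - 588 - 9405)/19) + 573706) = 1/(√(-383196 + (1/19)*(-9930)) + 573706) = 1/(√(-383196 - 9930/19) + 573706) = 1/(√(-7290654/19) + 573706) = 1/(I*√138522426/19 + 573706) = 1/(573706 + I*√138522426/19)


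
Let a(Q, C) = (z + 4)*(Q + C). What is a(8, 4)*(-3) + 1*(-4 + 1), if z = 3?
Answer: -255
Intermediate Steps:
a(Q, C) = 7*C + 7*Q (a(Q, C) = (3 + 4)*(Q + C) = 7*(C + Q) = 7*C + 7*Q)
a(8, 4)*(-3) + 1*(-4 + 1) = (7*4 + 7*8)*(-3) + 1*(-4 + 1) = (28 + 56)*(-3) + 1*(-3) = 84*(-3) - 3 = -252 - 3 = -255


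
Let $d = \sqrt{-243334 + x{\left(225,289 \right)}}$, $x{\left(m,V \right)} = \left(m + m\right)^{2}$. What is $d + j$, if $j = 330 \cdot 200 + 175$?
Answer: $66175 + i \sqrt{40834} \approx 66175.0 + 202.07 i$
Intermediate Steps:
$x{\left(m,V \right)} = 4 m^{2}$ ($x{\left(m,V \right)} = \left(2 m\right)^{2} = 4 m^{2}$)
$j = 66175$ ($j = 66000 + 175 = 66175$)
$d = i \sqrt{40834}$ ($d = \sqrt{-243334 + 4 \cdot 225^{2}} = \sqrt{-243334 + 4 \cdot 50625} = \sqrt{-243334 + 202500} = \sqrt{-40834} = i \sqrt{40834} \approx 202.07 i$)
$d + j = i \sqrt{40834} + 66175 = 66175 + i \sqrt{40834}$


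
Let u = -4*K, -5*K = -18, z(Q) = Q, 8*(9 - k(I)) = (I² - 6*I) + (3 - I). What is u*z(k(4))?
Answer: -729/5 ≈ -145.80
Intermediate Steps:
k(I) = 69/8 - I²/8 + 7*I/8 (k(I) = 9 - ((I² - 6*I) + (3 - I))/8 = 9 - (3 + I² - 7*I)/8 = 9 + (-3/8 - I²/8 + 7*I/8) = 69/8 - I²/8 + 7*I/8)
K = 18/5 (K = -⅕*(-18) = 18/5 ≈ 3.6000)
u = -72/5 (u = -4*18/5 = -72/5 ≈ -14.400)
u*z(k(4)) = -72*(69/8 - ⅛*4² + (7/8)*4)/5 = -72*(69/8 - ⅛*16 + 7/2)/5 = -72*(69/8 - 2 + 7/2)/5 = -72/5*81/8 = -729/5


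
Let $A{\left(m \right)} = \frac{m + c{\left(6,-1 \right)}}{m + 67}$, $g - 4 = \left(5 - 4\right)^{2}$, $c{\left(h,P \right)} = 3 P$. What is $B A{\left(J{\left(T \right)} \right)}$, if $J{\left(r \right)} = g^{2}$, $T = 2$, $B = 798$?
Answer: $\frac{4389}{23} \approx 190.83$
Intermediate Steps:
$g = 5$ ($g = 4 + \left(5 - 4\right)^{2} = 4 + 1^{2} = 4 + 1 = 5$)
$J{\left(r \right)} = 25$ ($J{\left(r \right)} = 5^{2} = 25$)
$A{\left(m \right)} = \frac{-3 + m}{67 + m}$ ($A{\left(m \right)} = \frac{m + 3 \left(-1\right)}{m + 67} = \frac{m - 3}{67 + m} = \frac{-3 + m}{67 + m}$)
$B A{\left(J{\left(T \right)} \right)} = 798 \frac{-3 + 25}{67 + 25} = 798 \cdot \frac{1}{92} \cdot 22 = 798 \cdot \frac{11}{46} = \frac{4389}{23}$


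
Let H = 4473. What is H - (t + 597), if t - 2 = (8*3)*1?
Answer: 3850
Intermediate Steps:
t = 26 (t = 2 + (8*3)*1 = 2 + 24*1 = 2 + 24 = 26)
H - (t + 597) = 4473 - (26 + 597) = 4473 - 1*623 = 4473 - 623 = 3850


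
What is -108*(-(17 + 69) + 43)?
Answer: 4644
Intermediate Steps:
-108*(-(17 + 69) + 43) = -108*(-1*86 + 43) = -108*(-86 + 43) = -108*(-43) = 4644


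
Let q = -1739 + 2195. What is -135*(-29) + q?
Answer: 4371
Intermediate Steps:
q = 456
-135*(-29) + q = -135*(-29) + 456 = 3915 + 456 = 4371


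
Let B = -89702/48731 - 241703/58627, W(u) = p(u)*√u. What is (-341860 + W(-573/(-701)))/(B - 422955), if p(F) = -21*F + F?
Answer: 488338862963410/604189656541941 + 5456778963670*√401673/98966467138122116447 ≈ 0.80829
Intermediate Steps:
p(F) = -20*F
W(u) = -20*u^(3/2) (W(u) = (-20*u)*√u = -20*u^(3/2))
B = -17037388047/2856952337 (B = -89702*1/48731 - 241703*1/58627 = -89702/48731 - 241703/58627 = -17037388047/2856952337 ≈ -5.9635)
(-341860 + W(-573/(-701)))/(B - 422955) = (-341860 - 20*573*√573*(-1/(-701))^(3/2))/(-17037388047/2856952337 - 422955) = (-341860 - 20*573*√401673/491401)/(-1208379313083882/2856952337) = (-341860 - 11460*√401673/491401)*(-2856952337/1208379313083882) = 488338862963410/604189656541941 + 5456778963670*√401673/98966467138122116447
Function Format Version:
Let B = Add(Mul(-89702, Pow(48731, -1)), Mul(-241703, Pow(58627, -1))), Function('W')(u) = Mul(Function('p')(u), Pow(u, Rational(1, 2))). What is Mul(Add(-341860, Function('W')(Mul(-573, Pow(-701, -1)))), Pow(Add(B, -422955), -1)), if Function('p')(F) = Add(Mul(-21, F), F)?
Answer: Add(Rational(488338862963410, 604189656541941), Mul(Rational(5456778963670, 98966467138122116447), Pow(401673, Rational(1, 2)))) ≈ 0.80829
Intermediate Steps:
Function('p')(F) = Mul(-20, F)
Function('W')(u) = Mul(-20, Pow(u, Rational(3, 2))) (Function('W')(u) = Mul(Mul(-20, u), Pow(u, Rational(1, 2))) = Mul(-20, Pow(u, Rational(3, 2))))
B = Rational(-17037388047, 2856952337) (B = Add(Mul(-89702, Rational(1, 48731)), Mul(-241703, Rational(1, 58627))) = Add(Rational(-89702, 48731), Rational(-241703, 58627)) = Rational(-17037388047, 2856952337) ≈ -5.9635)
Mul(Add(-341860, Function('W')(Mul(-573, Pow(-701, -1)))), Pow(Add(B, -422955), -1)) = Mul(Add(-341860, Mul(-20, Pow(Mul(-573, Pow(-701, -1)), Rational(3, 2)))), Pow(Add(Rational(-17037388047, 2856952337), -422955), -1)) = Mul(Add(-341860, Mul(-20, Pow(Mul(-573, Rational(-1, 701)), Rational(3, 2)))), Pow(Rational(-1208379313083882, 2856952337), -1)) = Mul(Add(-341860, Mul(-20, Pow(Rational(573, 701), Rational(3, 2)))), Rational(-2856952337, 1208379313083882)) = Mul(Add(-341860, Mul(-20, Mul(Rational(573, 491401), Pow(401673, Rational(1, 2))))), Rational(-2856952337, 1208379313083882)) = Mul(Add(-341860, Mul(Rational(-11460, 491401), Pow(401673, Rational(1, 2)))), Rational(-2856952337, 1208379313083882)) = Add(Rational(488338862963410, 604189656541941), Mul(Rational(5456778963670, 98966467138122116447), Pow(401673, Rational(1, 2))))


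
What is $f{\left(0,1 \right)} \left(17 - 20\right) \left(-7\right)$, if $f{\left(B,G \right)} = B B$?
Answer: $0$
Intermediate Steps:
$f{\left(B,G \right)} = B^{2}$
$f{\left(0,1 \right)} \left(17 - 20\right) \left(-7\right) = 0^{2} \left(17 - 20\right) \left(-7\right) = 0 \left(17 - 20\right) \left(-7\right) = 0 \left(-3\right) \left(-7\right) = 0 \left(-7\right) = 0$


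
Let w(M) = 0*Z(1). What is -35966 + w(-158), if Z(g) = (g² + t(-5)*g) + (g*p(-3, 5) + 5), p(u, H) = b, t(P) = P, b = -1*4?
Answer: -35966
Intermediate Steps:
b = -4
p(u, H) = -4
Z(g) = 5 + g² - 9*g (Z(g) = (g² - 5*g) + (g*(-4) + 5) = (g² - 5*g) + (-4*g + 5) = (g² - 5*g) + (5 - 4*g) = 5 + g² - 9*g)
w(M) = 0 (w(M) = 0*(5 + 1² - 9*1) = 0*(5 + 1 - 9) = 0*(-3) = 0)
-35966 + w(-158) = -35966 + 0 = -35966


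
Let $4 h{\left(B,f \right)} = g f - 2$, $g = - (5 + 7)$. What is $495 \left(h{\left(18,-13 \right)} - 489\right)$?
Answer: $- \frac{445995}{2} \approx -2.23 \cdot 10^{5}$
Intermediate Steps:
$g = -12$ ($g = \left(-1\right) 12 = -12$)
$h{\left(B,f \right)} = - \frac{1}{2} - 3 f$ ($h{\left(B,f \right)} = \frac{- 12 f - 2}{4} = \frac{-2 - 12 f}{4} = - \frac{1}{2} - 3 f$)
$495 \left(h{\left(18,-13 \right)} - 489\right) = 495 \left(\left(- \frac{1}{2} - -39\right) - 489\right) = 495 \left(\left(- \frac{1}{2} + 39\right) - 489\right) = 495 \left(\frac{77}{2} - 489\right) = 495 \left(- \frac{901}{2}\right) = - \frac{445995}{2}$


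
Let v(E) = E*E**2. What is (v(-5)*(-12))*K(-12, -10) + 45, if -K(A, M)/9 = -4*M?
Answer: -539955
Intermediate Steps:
v(E) = E**3
K(A, M) = 36*M (K(A, M) = -(-36)*M = 36*M)
(v(-5)*(-12))*K(-12, -10) + 45 = ((-5)**3*(-12))*(36*(-10)) + 45 = -125*(-12)*(-360) + 45 = 1500*(-360) + 45 = -540000 + 45 = -539955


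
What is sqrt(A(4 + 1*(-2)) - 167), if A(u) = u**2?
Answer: I*sqrt(163) ≈ 12.767*I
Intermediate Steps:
sqrt(A(4 + 1*(-2)) - 167) = sqrt((4 + 1*(-2))**2 - 167) = sqrt((4 - 2)**2 - 167) = sqrt(2**2 - 167) = sqrt(4 - 167) = sqrt(-163) = I*sqrt(163)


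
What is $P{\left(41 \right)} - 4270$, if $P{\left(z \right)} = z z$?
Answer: $-2589$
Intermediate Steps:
$P{\left(z \right)} = z^{2}$
$P{\left(41 \right)} - 4270 = 41^{2} - 4270 = 1681 - 4270 = -2589$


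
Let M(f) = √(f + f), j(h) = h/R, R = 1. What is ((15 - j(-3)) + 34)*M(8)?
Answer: 208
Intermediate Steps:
j(h) = h (j(h) = h/1 = h*1 = h)
M(f) = √2*√f (M(f) = √(2*f) = √2*√f)
((15 - j(-3)) + 34)*M(8) = ((15 - 1*(-3)) + 34)*(√2*√8) = ((15 + 3) + 34)*(√2*(2*√2)) = (18 + 34)*4 = 52*4 = 208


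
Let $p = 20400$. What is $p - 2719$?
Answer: $17681$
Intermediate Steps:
$p - 2719 = 20400 - 2719 = 17681$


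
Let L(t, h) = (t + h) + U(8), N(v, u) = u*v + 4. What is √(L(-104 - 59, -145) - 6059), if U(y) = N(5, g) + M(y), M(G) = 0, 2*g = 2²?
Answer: I*√6353 ≈ 79.706*I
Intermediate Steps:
g = 2 (g = (½)*2² = (½)*4 = 2)
N(v, u) = 4 + u*v
U(y) = 14 (U(y) = (4 + 2*5) + 0 = (4 + 10) + 0 = 14 + 0 = 14)
L(t, h) = 14 + h + t (L(t, h) = (t + h) + 14 = (h + t) + 14 = 14 + h + t)
√(L(-104 - 59, -145) - 6059) = √((14 - 145 + (-104 - 59)) - 6059) = √((14 - 145 - 163) - 6059) = √(-294 - 6059) = √(-6353) = I*√6353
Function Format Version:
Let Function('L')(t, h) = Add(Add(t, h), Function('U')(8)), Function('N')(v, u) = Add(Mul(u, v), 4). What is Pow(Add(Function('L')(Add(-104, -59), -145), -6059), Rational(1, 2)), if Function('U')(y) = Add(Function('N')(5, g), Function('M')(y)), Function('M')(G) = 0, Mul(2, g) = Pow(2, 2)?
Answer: Mul(I, Pow(6353, Rational(1, 2))) ≈ Mul(79.706, I)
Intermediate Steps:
g = 2 (g = Mul(Rational(1, 2), Pow(2, 2)) = Mul(Rational(1, 2), 4) = 2)
Function('N')(v, u) = Add(4, Mul(u, v))
Function('U')(y) = 14 (Function('U')(y) = Add(Add(4, Mul(2, 5)), 0) = Add(Add(4, 10), 0) = Add(14, 0) = 14)
Function('L')(t, h) = Add(14, h, t) (Function('L')(t, h) = Add(Add(t, h), 14) = Add(Add(h, t), 14) = Add(14, h, t))
Pow(Add(Function('L')(Add(-104, -59), -145), -6059), Rational(1, 2)) = Pow(Add(Add(14, -145, Add(-104, -59)), -6059), Rational(1, 2)) = Pow(Add(Add(14, -145, -163), -6059), Rational(1, 2)) = Pow(Add(-294, -6059), Rational(1, 2)) = Pow(-6353, Rational(1, 2)) = Mul(I, Pow(6353, Rational(1, 2)))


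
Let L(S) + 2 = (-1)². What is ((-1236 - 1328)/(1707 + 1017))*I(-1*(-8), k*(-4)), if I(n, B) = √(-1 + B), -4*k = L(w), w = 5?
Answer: -641*I*√2/681 ≈ -1.3311*I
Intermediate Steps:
L(S) = -1 (L(S) = -2 + (-1)² = -2 + 1 = -1)
k = ¼ (k = -¼*(-1) = ¼ ≈ 0.25000)
((-1236 - 1328)/(1707 + 1017))*I(-1*(-8), k*(-4)) = ((-1236 - 1328)/(1707 + 1017))*√(-1 + (¼)*(-4)) = (-2564/2724)*√(-1 - 1) = (-2564*1/2724)*√(-2) = -641*I*√2/681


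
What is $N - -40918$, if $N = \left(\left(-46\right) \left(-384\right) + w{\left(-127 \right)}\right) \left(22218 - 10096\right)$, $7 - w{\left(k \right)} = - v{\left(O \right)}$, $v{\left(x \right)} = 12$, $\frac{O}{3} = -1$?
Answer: $214394244$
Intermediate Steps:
$O = -3$ ($O = 3 \left(-1\right) = -3$)
$w{\left(k \right)} = 19$ ($w{\left(k \right)} = 7 - \left(-1\right) 12 = 7 - -12 = 7 + 12 = 19$)
$N = 214353326$ ($N = \left(\left(-46\right) \left(-384\right) + 19\right) \left(22218 - 10096\right) = \left(17664 + 19\right) 12122 = 17683 \cdot 12122 = 214353326$)
$N - -40918 = 214353326 - -40918 = 214353326 + 40918 = 214394244$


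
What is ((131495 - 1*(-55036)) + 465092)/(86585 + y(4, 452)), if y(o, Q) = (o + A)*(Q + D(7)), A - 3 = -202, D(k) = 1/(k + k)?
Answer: -9122722/21965 ≈ -415.33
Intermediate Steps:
D(k) = 1/(2*k)
A = -199 (A = 3 - 202 = -199)
y(o, Q) = (-199 + o)*(1/14 + Q) (y(o, Q) = (o - 199)*(Q + (½)/7) = (-199 + o)*(Q + (½)*(⅐)) = (-199 + o)*(Q + 1/14) = (-199 + o)*(1/14 + Q))
((131495 - 1*(-55036)) + 465092)/(86585 + y(4, 452)) = ((131495 - 1*(-55036)) + 465092)/(86585 + (-199/14 - 199*452 + (1/14)*4 + 452*4)) = ((131495 + 55036) + 465092)/(86585 + (-199/14 - 89948 + 2/7 + 1808)) = (186531 + 465092)/(86585 - 1234155/14) = 651623/(-21965/14) = 651623*(-14/21965) = -9122722/21965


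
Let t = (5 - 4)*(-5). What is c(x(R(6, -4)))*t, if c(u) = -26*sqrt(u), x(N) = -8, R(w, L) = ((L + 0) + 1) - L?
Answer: 260*I*sqrt(2) ≈ 367.7*I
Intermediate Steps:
R(w, L) = 1 (R(w, L) = (L + 1) - L = (1 + L) - L = 1)
t = -5 (t = 1*(-5) = -5)
c(x(R(6, -4)))*t = -52*I*sqrt(2)*(-5) = 260*I*sqrt(2)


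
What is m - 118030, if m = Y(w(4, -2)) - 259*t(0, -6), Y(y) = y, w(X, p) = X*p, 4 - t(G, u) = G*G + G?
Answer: -119074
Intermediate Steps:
t(G, u) = 4 - G - G² (t(G, u) = 4 - (G*G + G) = 4 - (G² + G) = 4 - (G + G²) = 4 + (-G - G²) = 4 - G - G²)
m = -1044 (m = 4*(-2) - 259*(4 - 1*0 - 1*0²) = -8 - 259*(4 + 0 - 1*0) = -8 - 259*(4 + 0 + 0) = -8 - 259*4 = -8 - 1036 = -1044)
m - 118030 = -1044 - 118030 = -119074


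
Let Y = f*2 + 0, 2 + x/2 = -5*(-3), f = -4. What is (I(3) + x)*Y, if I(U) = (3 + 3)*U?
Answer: -352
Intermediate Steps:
x = 26 (x = -4 + 2*(-5*(-3)) = -4 + 2*15 = -4 + 30 = 26)
Y = -8 (Y = -4*2 + 0 = -8 + 0 = -8)
I(U) = 6*U
(I(3) + x)*Y = (6*3 + 26)*(-8) = (18 + 26)*(-8) = 44*(-8) = -352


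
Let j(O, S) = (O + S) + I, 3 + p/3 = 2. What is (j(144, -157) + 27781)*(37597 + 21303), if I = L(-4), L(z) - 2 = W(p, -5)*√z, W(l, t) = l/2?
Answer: 1635653000 - 176700*I ≈ 1.6357e+9 - 1.767e+5*I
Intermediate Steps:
p = -3 (p = -9 + 3*2 = -9 + 6 = -3)
W(l, t) = l/2 (W(l, t) = l*(½) = l/2)
L(z) = 2 - 3*√z/2 (L(z) = 2 + ((½)*(-3))*√z = 2 - 3*√z/2)
I = 2 - 3*I ≈ 2.0 - 3.0*I
j(O, S) = 2 + O + S - 3*I (j(O, S) = (O + S) + (2 - 3*I) = 2 + O + S - 3*I)
(j(144, -157) + 27781)*(37597 + 21303) = ((2 + 144 - 157 - 3*I) + 27781)*(37597 + 21303) = ((-11 - 3*I) + 27781)*58900 = (27770 - 3*I)*58900 = 1635653000 - 176700*I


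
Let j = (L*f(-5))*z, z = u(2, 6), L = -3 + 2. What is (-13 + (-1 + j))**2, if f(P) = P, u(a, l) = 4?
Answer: 36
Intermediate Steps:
L = -1
z = 4
j = 20 (j = -1*(-5)*4 = 5*4 = 20)
(-13 + (-1 + j))**2 = (-13 + (-1 + 20))**2 = (-13 + 19)**2 = 6**2 = 36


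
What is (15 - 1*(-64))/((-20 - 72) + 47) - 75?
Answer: -3454/45 ≈ -76.756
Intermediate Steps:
(15 - 1*(-64))/((-20 - 72) + 47) - 75 = (15 + 64)/(-92 + 47) - 75 = 79/(-45) - 75 = 79*(-1/45) - 75 = -79/45 - 75 = -3454/45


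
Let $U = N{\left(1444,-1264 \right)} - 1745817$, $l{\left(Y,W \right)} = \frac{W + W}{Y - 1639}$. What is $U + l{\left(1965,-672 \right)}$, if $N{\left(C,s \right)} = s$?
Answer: $- \frac{284774875}{163} \approx -1.7471 \cdot 10^{6}$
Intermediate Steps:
$l{\left(Y,W \right)} = \frac{2 W}{-1639 + Y}$
$U = -1747081$ ($U = -1264 - 1745817 = -1747081$)
$U + l{\left(1965,-672 \right)} = -1747081 + 2 \left(-672\right) \frac{1}{-1639 + 1965} = -1747081 + 2 \left(-672\right) \frac{1}{326} = -1747081 - \frac{672}{163} = - \frac{284774875}{163}$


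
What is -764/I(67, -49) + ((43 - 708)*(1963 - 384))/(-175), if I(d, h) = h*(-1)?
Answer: 1466229/245 ≈ 5984.6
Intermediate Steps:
I(d, h) = -h
-764/I(67, -49) + ((43 - 708)*(1963 - 384))/(-175) = -764/((-1*(-49))) + ((43 - 708)*(1963 - 384))/(-175) = -764/49 - 665*1579*(-1/175) = -764*1/49 - 1050035*(-1/175) = -764/49 + 30001/5 = 1466229/245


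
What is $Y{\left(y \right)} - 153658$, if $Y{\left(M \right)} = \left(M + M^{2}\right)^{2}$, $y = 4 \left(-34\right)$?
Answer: $336935942$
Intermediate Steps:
$y = -136$
$Y{\left(y \right)} - 153658 = \left(-136\right)^{2} \left(1 - 136\right)^{2} - 153658 = 18496 \left(-135\right)^{2} - 153658 = 18496 \cdot 18225 - 153658 = 337089600 - 153658 = 336935942$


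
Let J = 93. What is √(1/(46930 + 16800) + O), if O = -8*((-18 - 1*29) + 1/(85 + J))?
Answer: √12094942230231330/5671970 ≈ 19.390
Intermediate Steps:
O = 33460/89 (O = -8*((-18 - 1*29) + 1/(85 + 93)) = -8*((-18 - 29) + 1/178) = -8*(-47 + 1/178) = -8*(-8365/178) = 33460/89 ≈ 375.96)
√(1/(46930 + 16800) + O) = √(1/(46930 + 16800) + 33460/89) = √(1/63730 + 33460/89) = √(2132405889/5671970) = √12094942230231330/5671970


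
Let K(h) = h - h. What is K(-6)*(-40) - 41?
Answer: -41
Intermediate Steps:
K(h) = 0
K(-6)*(-40) - 41 = 0*(-40) - 41 = 0 - 41 = -41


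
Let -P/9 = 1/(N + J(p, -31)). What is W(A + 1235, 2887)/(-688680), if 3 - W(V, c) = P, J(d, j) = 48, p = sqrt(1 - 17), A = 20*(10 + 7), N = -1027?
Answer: -122/28092405 ≈ -4.3428e-6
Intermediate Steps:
A = 340 (A = 20*17 = 340)
p = 4*I (p = sqrt(-16) = 4*I ≈ 4.0*I)
P = 9/979 (P = -9/(-1027 + 48) = -9/(-979) = -9*(-1/979) = 9/979 ≈ 0.0091930)
W(V, c) = 2928/979 (W(V, c) = 3 - 1*9/979 = 3 - 9/979 = 2928/979)
W(A + 1235, 2887)/(-688680) = (2928/979)/(-688680) = (2928/979)*(-1/688680) = -122/28092405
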